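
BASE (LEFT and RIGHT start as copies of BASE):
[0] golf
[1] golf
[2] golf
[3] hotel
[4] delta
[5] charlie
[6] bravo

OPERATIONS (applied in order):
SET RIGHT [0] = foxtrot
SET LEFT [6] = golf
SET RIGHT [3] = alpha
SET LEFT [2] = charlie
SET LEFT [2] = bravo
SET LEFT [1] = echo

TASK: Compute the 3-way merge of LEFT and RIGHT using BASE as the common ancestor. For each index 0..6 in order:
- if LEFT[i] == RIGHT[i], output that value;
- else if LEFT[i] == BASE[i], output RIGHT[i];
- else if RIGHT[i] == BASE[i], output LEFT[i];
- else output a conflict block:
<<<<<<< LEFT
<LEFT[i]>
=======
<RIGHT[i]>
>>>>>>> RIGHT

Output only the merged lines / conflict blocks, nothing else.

Final LEFT:  [golf, echo, bravo, hotel, delta, charlie, golf]
Final RIGHT: [foxtrot, golf, golf, alpha, delta, charlie, bravo]
i=0: L=golf=BASE, R=foxtrot -> take RIGHT -> foxtrot
i=1: L=echo, R=golf=BASE -> take LEFT -> echo
i=2: L=bravo, R=golf=BASE -> take LEFT -> bravo
i=3: L=hotel=BASE, R=alpha -> take RIGHT -> alpha
i=4: L=delta R=delta -> agree -> delta
i=5: L=charlie R=charlie -> agree -> charlie
i=6: L=golf, R=bravo=BASE -> take LEFT -> golf

Answer: foxtrot
echo
bravo
alpha
delta
charlie
golf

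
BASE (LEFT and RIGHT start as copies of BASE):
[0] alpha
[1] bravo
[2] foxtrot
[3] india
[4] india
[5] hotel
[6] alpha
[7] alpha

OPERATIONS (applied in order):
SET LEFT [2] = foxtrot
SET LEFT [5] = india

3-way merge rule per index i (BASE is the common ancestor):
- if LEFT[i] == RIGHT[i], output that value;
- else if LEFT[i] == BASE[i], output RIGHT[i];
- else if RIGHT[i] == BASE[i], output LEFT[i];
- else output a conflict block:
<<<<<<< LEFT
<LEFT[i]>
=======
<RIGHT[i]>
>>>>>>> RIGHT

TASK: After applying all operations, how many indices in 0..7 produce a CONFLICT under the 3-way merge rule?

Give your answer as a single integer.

Answer: 0

Derivation:
Final LEFT:  [alpha, bravo, foxtrot, india, india, india, alpha, alpha]
Final RIGHT: [alpha, bravo, foxtrot, india, india, hotel, alpha, alpha]
i=0: L=alpha R=alpha -> agree -> alpha
i=1: L=bravo R=bravo -> agree -> bravo
i=2: L=foxtrot R=foxtrot -> agree -> foxtrot
i=3: L=india R=india -> agree -> india
i=4: L=india R=india -> agree -> india
i=5: L=india, R=hotel=BASE -> take LEFT -> india
i=6: L=alpha R=alpha -> agree -> alpha
i=7: L=alpha R=alpha -> agree -> alpha
Conflict count: 0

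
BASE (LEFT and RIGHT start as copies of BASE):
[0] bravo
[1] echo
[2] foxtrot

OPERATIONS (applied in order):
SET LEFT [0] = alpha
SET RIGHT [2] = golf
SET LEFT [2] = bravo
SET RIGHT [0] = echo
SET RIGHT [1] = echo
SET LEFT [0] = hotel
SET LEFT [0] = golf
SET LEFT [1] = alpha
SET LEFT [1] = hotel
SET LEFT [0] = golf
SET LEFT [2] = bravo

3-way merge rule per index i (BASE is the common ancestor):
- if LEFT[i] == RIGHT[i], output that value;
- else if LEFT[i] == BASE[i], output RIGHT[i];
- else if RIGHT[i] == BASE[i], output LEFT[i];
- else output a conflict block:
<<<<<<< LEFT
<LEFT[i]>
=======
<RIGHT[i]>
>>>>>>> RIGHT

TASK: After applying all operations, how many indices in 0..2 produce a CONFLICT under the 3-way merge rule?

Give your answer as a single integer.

Answer: 2

Derivation:
Final LEFT:  [golf, hotel, bravo]
Final RIGHT: [echo, echo, golf]
i=0: BASE=bravo L=golf R=echo all differ -> CONFLICT
i=1: L=hotel, R=echo=BASE -> take LEFT -> hotel
i=2: BASE=foxtrot L=bravo R=golf all differ -> CONFLICT
Conflict count: 2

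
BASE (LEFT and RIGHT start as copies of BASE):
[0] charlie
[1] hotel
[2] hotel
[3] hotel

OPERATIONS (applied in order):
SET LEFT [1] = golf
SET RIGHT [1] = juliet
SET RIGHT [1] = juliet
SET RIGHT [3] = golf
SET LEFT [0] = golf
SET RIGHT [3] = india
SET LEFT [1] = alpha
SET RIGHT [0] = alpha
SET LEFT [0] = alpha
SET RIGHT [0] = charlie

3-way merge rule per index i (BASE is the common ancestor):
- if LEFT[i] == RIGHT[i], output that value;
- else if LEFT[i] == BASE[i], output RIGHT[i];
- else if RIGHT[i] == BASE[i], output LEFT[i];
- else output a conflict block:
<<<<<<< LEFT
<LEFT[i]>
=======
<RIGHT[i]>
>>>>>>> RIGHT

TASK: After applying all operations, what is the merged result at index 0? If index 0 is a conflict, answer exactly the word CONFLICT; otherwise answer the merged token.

Answer: alpha

Derivation:
Final LEFT:  [alpha, alpha, hotel, hotel]
Final RIGHT: [charlie, juliet, hotel, india]
i=0: L=alpha, R=charlie=BASE -> take LEFT -> alpha
i=1: BASE=hotel L=alpha R=juliet all differ -> CONFLICT
i=2: L=hotel R=hotel -> agree -> hotel
i=3: L=hotel=BASE, R=india -> take RIGHT -> india
Index 0 -> alpha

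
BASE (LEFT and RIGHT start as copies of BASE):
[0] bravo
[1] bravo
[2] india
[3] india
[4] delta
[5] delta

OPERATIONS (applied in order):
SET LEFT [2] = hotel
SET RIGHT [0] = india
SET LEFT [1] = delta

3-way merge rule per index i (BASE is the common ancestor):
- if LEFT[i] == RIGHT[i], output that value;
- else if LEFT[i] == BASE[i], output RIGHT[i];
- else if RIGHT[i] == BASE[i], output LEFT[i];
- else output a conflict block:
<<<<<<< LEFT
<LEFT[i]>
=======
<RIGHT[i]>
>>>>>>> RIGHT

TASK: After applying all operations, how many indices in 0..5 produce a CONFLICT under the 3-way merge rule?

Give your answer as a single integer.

Answer: 0

Derivation:
Final LEFT:  [bravo, delta, hotel, india, delta, delta]
Final RIGHT: [india, bravo, india, india, delta, delta]
i=0: L=bravo=BASE, R=india -> take RIGHT -> india
i=1: L=delta, R=bravo=BASE -> take LEFT -> delta
i=2: L=hotel, R=india=BASE -> take LEFT -> hotel
i=3: L=india R=india -> agree -> india
i=4: L=delta R=delta -> agree -> delta
i=5: L=delta R=delta -> agree -> delta
Conflict count: 0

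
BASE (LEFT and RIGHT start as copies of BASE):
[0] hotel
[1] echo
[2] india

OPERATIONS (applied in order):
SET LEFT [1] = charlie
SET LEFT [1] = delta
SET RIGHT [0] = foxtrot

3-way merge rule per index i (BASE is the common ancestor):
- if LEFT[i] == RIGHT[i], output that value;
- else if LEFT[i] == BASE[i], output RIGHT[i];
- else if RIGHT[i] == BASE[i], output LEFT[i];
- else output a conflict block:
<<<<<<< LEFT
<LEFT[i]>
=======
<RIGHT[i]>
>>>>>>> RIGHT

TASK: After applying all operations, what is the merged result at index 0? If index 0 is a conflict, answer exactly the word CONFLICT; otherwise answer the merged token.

Answer: foxtrot

Derivation:
Final LEFT:  [hotel, delta, india]
Final RIGHT: [foxtrot, echo, india]
i=0: L=hotel=BASE, R=foxtrot -> take RIGHT -> foxtrot
i=1: L=delta, R=echo=BASE -> take LEFT -> delta
i=2: L=india R=india -> agree -> india
Index 0 -> foxtrot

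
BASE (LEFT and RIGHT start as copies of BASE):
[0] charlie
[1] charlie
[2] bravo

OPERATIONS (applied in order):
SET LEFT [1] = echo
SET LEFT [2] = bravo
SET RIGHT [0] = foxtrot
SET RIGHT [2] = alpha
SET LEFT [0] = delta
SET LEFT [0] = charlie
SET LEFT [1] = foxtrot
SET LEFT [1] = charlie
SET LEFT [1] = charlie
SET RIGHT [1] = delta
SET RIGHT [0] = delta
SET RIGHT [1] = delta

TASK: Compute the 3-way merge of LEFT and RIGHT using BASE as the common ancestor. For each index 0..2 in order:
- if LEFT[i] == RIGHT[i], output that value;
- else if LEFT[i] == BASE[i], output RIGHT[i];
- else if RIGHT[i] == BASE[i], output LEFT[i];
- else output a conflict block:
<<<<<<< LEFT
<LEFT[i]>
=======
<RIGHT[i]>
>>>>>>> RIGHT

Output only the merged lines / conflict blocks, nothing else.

Answer: delta
delta
alpha

Derivation:
Final LEFT:  [charlie, charlie, bravo]
Final RIGHT: [delta, delta, alpha]
i=0: L=charlie=BASE, R=delta -> take RIGHT -> delta
i=1: L=charlie=BASE, R=delta -> take RIGHT -> delta
i=2: L=bravo=BASE, R=alpha -> take RIGHT -> alpha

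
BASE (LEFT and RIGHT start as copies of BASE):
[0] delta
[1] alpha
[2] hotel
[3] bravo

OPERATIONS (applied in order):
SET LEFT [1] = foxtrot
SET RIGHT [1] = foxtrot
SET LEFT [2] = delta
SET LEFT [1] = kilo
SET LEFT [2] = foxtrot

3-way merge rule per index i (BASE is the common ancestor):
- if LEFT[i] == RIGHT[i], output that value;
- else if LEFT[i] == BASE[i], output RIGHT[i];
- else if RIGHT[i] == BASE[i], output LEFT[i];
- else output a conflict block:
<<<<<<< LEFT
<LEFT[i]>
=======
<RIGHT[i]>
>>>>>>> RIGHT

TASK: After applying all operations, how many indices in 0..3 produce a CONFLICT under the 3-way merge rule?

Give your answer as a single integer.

Answer: 1

Derivation:
Final LEFT:  [delta, kilo, foxtrot, bravo]
Final RIGHT: [delta, foxtrot, hotel, bravo]
i=0: L=delta R=delta -> agree -> delta
i=1: BASE=alpha L=kilo R=foxtrot all differ -> CONFLICT
i=2: L=foxtrot, R=hotel=BASE -> take LEFT -> foxtrot
i=3: L=bravo R=bravo -> agree -> bravo
Conflict count: 1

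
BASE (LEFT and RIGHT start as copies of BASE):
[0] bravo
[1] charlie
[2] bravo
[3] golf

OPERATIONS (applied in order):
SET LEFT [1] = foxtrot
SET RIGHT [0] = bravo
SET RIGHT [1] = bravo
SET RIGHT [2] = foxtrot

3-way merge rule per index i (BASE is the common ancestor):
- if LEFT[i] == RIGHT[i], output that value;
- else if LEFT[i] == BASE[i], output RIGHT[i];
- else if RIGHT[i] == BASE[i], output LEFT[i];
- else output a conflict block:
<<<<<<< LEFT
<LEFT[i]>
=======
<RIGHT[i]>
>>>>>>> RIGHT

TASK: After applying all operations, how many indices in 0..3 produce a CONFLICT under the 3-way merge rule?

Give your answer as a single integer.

Final LEFT:  [bravo, foxtrot, bravo, golf]
Final RIGHT: [bravo, bravo, foxtrot, golf]
i=0: L=bravo R=bravo -> agree -> bravo
i=1: BASE=charlie L=foxtrot R=bravo all differ -> CONFLICT
i=2: L=bravo=BASE, R=foxtrot -> take RIGHT -> foxtrot
i=3: L=golf R=golf -> agree -> golf
Conflict count: 1

Answer: 1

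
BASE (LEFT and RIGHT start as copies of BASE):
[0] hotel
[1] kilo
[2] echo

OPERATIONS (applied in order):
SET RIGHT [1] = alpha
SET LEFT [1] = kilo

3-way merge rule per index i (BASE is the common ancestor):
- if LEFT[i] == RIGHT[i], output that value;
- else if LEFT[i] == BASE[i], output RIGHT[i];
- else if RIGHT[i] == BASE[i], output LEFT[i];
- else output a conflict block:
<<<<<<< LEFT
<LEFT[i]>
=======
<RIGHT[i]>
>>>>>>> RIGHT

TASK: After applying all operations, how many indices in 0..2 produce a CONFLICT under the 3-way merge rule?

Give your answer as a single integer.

Answer: 0

Derivation:
Final LEFT:  [hotel, kilo, echo]
Final RIGHT: [hotel, alpha, echo]
i=0: L=hotel R=hotel -> agree -> hotel
i=1: L=kilo=BASE, R=alpha -> take RIGHT -> alpha
i=2: L=echo R=echo -> agree -> echo
Conflict count: 0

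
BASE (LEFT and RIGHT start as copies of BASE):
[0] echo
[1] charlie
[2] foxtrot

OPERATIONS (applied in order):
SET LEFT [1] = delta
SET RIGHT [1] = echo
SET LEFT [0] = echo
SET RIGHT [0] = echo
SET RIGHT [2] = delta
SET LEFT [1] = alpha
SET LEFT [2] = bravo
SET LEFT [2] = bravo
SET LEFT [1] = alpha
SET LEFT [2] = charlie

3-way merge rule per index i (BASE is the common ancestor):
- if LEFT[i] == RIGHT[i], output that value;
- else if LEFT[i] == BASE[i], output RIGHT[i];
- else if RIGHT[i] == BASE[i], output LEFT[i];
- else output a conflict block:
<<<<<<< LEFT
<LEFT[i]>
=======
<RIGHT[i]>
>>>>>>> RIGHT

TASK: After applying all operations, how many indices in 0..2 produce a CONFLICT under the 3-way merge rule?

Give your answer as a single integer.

Answer: 2

Derivation:
Final LEFT:  [echo, alpha, charlie]
Final RIGHT: [echo, echo, delta]
i=0: L=echo R=echo -> agree -> echo
i=1: BASE=charlie L=alpha R=echo all differ -> CONFLICT
i=2: BASE=foxtrot L=charlie R=delta all differ -> CONFLICT
Conflict count: 2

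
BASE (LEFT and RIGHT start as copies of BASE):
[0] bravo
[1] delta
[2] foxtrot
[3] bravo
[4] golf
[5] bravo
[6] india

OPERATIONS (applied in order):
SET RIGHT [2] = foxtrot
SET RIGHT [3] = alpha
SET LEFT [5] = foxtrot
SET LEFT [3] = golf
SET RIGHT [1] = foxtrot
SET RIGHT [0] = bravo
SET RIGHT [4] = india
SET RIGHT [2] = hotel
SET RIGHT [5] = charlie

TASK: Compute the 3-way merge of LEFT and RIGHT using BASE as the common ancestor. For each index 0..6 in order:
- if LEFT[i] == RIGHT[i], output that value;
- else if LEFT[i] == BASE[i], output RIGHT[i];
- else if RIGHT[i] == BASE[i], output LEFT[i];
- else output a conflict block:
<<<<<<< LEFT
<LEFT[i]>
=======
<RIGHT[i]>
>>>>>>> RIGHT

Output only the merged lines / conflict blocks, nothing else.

Final LEFT:  [bravo, delta, foxtrot, golf, golf, foxtrot, india]
Final RIGHT: [bravo, foxtrot, hotel, alpha, india, charlie, india]
i=0: L=bravo R=bravo -> agree -> bravo
i=1: L=delta=BASE, R=foxtrot -> take RIGHT -> foxtrot
i=2: L=foxtrot=BASE, R=hotel -> take RIGHT -> hotel
i=3: BASE=bravo L=golf R=alpha all differ -> CONFLICT
i=4: L=golf=BASE, R=india -> take RIGHT -> india
i=5: BASE=bravo L=foxtrot R=charlie all differ -> CONFLICT
i=6: L=india R=india -> agree -> india

Answer: bravo
foxtrot
hotel
<<<<<<< LEFT
golf
=======
alpha
>>>>>>> RIGHT
india
<<<<<<< LEFT
foxtrot
=======
charlie
>>>>>>> RIGHT
india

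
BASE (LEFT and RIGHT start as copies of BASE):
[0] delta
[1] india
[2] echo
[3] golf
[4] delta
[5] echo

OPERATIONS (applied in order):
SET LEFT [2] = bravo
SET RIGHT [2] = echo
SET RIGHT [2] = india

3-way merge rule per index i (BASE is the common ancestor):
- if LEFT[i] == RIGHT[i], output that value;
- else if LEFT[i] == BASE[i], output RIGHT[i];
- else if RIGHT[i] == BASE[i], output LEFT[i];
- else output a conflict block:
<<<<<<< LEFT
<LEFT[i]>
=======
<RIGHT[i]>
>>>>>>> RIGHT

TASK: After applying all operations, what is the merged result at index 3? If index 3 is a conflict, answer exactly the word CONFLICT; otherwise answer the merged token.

Final LEFT:  [delta, india, bravo, golf, delta, echo]
Final RIGHT: [delta, india, india, golf, delta, echo]
i=0: L=delta R=delta -> agree -> delta
i=1: L=india R=india -> agree -> india
i=2: BASE=echo L=bravo R=india all differ -> CONFLICT
i=3: L=golf R=golf -> agree -> golf
i=4: L=delta R=delta -> agree -> delta
i=5: L=echo R=echo -> agree -> echo
Index 3 -> golf

Answer: golf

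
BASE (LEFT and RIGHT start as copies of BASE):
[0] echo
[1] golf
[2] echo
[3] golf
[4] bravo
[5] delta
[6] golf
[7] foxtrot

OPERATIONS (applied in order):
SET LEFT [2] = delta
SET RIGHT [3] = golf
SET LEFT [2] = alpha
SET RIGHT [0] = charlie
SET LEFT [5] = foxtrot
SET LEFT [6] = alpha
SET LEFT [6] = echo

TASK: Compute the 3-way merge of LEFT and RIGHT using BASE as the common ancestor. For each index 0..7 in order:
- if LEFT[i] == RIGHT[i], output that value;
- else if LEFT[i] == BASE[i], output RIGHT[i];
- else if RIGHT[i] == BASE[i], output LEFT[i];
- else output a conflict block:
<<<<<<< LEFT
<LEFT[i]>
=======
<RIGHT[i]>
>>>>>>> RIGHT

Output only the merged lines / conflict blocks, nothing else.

Answer: charlie
golf
alpha
golf
bravo
foxtrot
echo
foxtrot

Derivation:
Final LEFT:  [echo, golf, alpha, golf, bravo, foxtrot, echo, foxtrot]
Final RIGHT: [charlie, golf, echo, golf, bravo, delta, golf, foxtrot]
i=0: L=echo=BASE, R=charlie -> take RIGHT -> charlie
i=1: L=golf R=golf -> agree -> golf
i=2: L=alpha, R=echo=BASE -> take LEFT -> alpha
i=3: L=golf R=golf -> agree -> golf
i=4: L=bravo R=bravo -> agree -> bravo
i=5: L=foxtrot, R=delta=BASE -> take LEFT -> foxtrot
i=6: L=echo, R=golf=BASE -> take LEFT -> echo
i=7: L=foxtrot R=foxtrot -> agree -> foxtrot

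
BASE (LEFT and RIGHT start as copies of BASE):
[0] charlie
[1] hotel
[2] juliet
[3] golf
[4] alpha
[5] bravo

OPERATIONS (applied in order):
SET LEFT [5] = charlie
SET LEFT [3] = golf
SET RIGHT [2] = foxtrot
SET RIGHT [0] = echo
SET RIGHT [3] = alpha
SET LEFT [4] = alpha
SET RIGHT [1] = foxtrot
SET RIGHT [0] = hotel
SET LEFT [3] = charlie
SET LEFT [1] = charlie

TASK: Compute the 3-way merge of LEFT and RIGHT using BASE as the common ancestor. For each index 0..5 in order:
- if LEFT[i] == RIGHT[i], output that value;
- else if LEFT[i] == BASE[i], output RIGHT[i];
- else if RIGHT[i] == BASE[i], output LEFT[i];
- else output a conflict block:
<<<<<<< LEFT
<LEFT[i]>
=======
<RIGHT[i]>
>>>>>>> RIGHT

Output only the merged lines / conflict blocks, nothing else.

Final LEFT:  [charlie, charlie, juliet, charlie, alpha, charlie]
Final RIGHT: [hotel, foxtrot, foxtrot, alpha, alpha, bravo]
i=0: L=charlie=BASE, R=hotel -> take RIGHT -> hotel
i=1: BASE=hotel L=charlie R=foxtrot all differ -> CONFLICT
i=2: L=juliet=BASE, R=foxtrot -> take RIGHT -> foxtrot
i=3: BASE=golf L=charlie R=alpha all differ -> CONFLICT
i=4: L=alpha R=alpha -> agree -> alpha
i=5: L=charlie, R=bravo=BASE -> take LEFT -> charlie

Answer: hotel
<<<<<<< LEFT
charlie
=======
foxtrot
>>>>>>> RIGHT
foxtrot
<<<<<<< LEFT
charlie
=======
alpha
>>>>>>> RIGHT
alpha
charlie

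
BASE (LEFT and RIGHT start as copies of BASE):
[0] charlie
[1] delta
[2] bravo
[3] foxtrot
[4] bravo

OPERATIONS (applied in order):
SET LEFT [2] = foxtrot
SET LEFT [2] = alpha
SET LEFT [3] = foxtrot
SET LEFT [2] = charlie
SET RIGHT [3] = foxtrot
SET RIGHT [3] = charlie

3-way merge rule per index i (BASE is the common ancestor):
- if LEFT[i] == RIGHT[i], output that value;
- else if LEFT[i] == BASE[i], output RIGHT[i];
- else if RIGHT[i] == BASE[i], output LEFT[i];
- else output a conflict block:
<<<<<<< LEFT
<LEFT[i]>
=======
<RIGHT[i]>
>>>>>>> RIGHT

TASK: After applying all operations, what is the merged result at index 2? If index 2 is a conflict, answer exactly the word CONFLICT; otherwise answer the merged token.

Final LEFT:  [charlie, delta, charlie, foxtrot, bravo]
Final RIGHT: [charlie, delta, bravo, charlie, bravo]
i=0: L=charlie R=charlie -> agree -> charlie
i=1: L=delta R=delta -> agree -> delta
i=2: L=charlie, R=bravo=BASE -> take LEFT -> charlie
i=3: L=foxtrot=BASE, R=charlie -> take RIGHT -> charlie
i=4: L=bravo R=bravo -> agree -> bravo
Index 2 -> charlie

Answer: charlie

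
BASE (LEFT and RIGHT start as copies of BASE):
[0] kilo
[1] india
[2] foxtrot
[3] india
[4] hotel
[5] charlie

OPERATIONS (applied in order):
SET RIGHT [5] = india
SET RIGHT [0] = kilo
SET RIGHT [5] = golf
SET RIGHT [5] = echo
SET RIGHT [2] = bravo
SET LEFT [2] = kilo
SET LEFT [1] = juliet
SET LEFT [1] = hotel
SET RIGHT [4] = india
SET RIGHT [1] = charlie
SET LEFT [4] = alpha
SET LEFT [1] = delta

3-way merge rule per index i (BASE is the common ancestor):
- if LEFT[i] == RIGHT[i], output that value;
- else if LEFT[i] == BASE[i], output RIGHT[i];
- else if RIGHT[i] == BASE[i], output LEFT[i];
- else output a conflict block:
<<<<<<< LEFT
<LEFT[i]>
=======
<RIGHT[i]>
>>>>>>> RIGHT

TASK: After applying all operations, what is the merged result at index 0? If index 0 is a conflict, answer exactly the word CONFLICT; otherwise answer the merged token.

Final LEFT:  [kilo, delta, kilo, india, alpha, charlie]
Final RIGHT: [kilo, charlie, bravo, india, india, echo]
i=0: L=kilo R=kilo -> agree -> kilo
i=1: BASE=india L=delta R=charlie all differ -> CONFLICT
i=2: BASE=foxtrot L=kilo R=bravo all differ -> CONFLICT
i=3: L=india R=india -> agree -> india
i=4: BASE=hotel L=alpha R=india all differ -> CONFLICT
i=5: L=charlie=BASE, R=echo -> take RIGHT -> echo
Index 0 -> kilo

Answer: kilo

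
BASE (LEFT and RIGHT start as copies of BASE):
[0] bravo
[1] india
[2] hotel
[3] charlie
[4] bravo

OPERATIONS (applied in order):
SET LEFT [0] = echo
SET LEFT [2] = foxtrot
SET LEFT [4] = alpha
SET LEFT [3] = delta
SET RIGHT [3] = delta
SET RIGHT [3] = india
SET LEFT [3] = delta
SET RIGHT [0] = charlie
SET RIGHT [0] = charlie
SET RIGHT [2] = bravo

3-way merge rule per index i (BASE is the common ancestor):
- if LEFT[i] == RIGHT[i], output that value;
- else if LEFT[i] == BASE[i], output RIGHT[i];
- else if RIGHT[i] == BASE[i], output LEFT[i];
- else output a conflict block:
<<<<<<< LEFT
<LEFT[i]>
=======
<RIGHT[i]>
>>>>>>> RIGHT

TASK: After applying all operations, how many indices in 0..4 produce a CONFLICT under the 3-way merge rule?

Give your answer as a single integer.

Final LEFT:  [echo, india, foxtrot, delta, alpha]
Final RIGHT: [charlie, india, bravo, india, bravo]
i=0: BASE=bravo L=echo R=charlie all differ -> CONFLICT
i=1: L=india R=india -> agree -> india
i=2: BASE=hotel L=foxtrot R=bravo all differ -> CONFLICT
i=3: BASE=charlie L=delta R=india all differ -> CONFLICT
i=4: L=alpha, R=bravo=BASE -> take LEFT -> alpha
Conflict count: 3

Answer: 3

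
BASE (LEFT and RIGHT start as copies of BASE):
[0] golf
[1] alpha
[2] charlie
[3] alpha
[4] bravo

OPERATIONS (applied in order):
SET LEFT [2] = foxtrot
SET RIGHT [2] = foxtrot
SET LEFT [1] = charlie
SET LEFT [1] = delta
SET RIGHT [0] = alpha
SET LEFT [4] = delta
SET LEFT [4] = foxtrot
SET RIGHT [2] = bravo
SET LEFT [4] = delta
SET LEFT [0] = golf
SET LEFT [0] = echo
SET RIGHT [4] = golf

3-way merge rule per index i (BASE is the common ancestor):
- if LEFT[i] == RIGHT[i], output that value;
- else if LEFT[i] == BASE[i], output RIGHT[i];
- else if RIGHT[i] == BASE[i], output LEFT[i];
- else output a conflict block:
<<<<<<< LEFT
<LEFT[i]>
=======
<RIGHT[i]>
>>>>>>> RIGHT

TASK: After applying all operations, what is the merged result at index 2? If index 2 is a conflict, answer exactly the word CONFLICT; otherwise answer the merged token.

Answer: CONFLICT

Derivation:
Final LEFT:  [echo, delta, foxtrot, alpha, delta]
Final RIGHT: [alpha, alpha, bravo, alpha, golf]
i=0: BASE=golf L=echo R=alpha all differ -> CONFLICT
i=1: L=delta, R=alpha=BASE -> take LEFT -> delta
i=2: BASE=charlie L=foxtrot R=bravo all differ -> CONFLICT
i=3: L=alpha R=alpha -> agree -> alpha
i=4: BASE=bravo L=delta R=golf all differ -> CONFLICT
Index 2 -> CONFLICT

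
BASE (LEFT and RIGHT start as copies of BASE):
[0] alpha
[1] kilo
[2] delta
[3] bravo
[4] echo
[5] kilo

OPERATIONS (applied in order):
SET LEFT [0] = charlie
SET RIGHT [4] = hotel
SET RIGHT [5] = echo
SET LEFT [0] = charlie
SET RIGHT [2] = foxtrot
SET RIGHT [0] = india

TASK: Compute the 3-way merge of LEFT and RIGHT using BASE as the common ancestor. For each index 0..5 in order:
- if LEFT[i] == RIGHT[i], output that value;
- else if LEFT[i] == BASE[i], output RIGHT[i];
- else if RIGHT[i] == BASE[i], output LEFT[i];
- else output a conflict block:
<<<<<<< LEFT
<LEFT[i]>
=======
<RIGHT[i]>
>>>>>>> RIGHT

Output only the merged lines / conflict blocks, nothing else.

Answer: <<<<<<< LEFT
charlie
=======
india
>>>>>>> RIGHT
kilo
foxtrot
bravo
hotel
echo

Derivation:
Final LEFT:  [charlie, kilo, delta, bravo, echo, kilo]
Final RIGHT: [india, kilo, foxtrot, bravo, hotel, echo]
i=0: BASE=alpha L=charlie R=india all differ -> CONFLICT
i=1: L=kilo R=kilo -> agree -> kilo
i=2: L=delta=BASE, R=foxtrot -> take RIGHT -> foxtrot
i=3: L=bravo R=bravo -> agree -> bravo
i=4: L=echo=BASE, R=hotel -> take RIGHT -> hotel
i=5: L=kilo=BASE, R=echo -> take RIGHT -> echo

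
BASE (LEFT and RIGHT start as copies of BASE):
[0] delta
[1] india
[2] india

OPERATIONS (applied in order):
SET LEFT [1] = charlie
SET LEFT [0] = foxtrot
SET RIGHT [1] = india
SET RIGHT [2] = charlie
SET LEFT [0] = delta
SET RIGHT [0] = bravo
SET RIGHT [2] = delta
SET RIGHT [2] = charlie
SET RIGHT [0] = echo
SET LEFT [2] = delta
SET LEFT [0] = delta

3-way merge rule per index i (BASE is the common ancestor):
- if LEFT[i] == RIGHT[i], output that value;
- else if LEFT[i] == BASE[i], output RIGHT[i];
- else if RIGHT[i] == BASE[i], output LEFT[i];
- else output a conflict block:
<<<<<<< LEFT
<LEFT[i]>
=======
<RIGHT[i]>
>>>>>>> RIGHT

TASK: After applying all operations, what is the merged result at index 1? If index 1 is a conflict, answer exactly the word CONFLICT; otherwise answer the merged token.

Final LEFT:  [delta, charlie, delta]
Final RIGHT: [echo, india, charlie]
i=0: L=delta=BASE, R=echo -> take RIGHT -> echo
i=1: L=charlie, R=india=BASE -> take LEFT -> charlie
i=2: BASE=india L=delta R=charlie all differ -> CONFLICT
Index 1 -> charlie

Answer: charlie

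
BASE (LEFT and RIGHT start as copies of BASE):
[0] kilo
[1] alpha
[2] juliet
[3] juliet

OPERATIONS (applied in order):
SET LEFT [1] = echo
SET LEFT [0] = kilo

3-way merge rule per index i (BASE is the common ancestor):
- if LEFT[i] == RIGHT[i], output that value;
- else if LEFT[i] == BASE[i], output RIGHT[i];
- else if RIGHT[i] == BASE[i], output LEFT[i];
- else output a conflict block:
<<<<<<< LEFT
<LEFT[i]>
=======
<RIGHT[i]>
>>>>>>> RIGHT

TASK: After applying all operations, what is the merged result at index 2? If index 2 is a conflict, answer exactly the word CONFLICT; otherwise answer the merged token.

Answer: juliet

Derivation:
Final LEFT:  [kilo, echo, juliet, juliet]
Final RIGHT: [kilo, alpha, juliet, juliet]
i=0: L=kilo R=kilo -> agree -> kilo
i=1: L=echo, R=alpha=BASE -> take LEFT -> echo
i=2: L=juliet R=juliet -> agree -> juliet
i=3: L=juliet R=juliet -> agree -> juliet
Index 2 -> juliet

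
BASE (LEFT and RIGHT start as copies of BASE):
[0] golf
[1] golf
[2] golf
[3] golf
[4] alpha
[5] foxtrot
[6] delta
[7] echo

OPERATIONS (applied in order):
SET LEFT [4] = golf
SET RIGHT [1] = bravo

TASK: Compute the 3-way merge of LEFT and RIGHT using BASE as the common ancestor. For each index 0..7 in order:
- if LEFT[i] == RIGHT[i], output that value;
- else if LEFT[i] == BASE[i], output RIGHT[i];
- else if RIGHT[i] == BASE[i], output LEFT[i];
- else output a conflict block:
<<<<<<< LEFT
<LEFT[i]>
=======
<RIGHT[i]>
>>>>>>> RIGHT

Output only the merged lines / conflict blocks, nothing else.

Final LEFT:  [golf, golf, golf, golf, golf, foxtrot, delta, echo]
Final RIGHT: [golf, bravo, golf, golf, alpha, foxtrot, delta, echo]
i=0: L=golf R=golf -> agree -> golf
i=1: L=golf=BASE, R=bravo -> take RIGHT -> bravo
i=2: L=golf R=golf -> agree -> golf
i=3: L=golf R=golf -> agree -> golf
i=4: L=golf, R=alpha=BASE -> take LEFT -> golf
i=5: L=foxtrot R=foxtrot -> agree -> foxtrot
i=6: L=delta R=delta -> agree -> delta
i=7: L=echo R=echo -> agree -> echo

Answer: golf
bravo
golf
golf
golf
foxtrot
delta
echo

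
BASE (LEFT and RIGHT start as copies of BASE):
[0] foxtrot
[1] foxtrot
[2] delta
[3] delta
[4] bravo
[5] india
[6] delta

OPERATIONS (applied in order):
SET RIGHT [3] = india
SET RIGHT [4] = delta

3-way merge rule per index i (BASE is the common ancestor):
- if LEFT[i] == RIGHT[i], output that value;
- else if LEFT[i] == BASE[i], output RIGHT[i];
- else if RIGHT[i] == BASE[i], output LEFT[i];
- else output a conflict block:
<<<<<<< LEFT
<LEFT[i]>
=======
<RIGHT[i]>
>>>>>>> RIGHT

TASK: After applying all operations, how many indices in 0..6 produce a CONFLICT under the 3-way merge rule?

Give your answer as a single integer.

Final LEFT:  [foxtrot, foxtrot, delta, delta, bravo, india, delta]
Final RIGHT: [foxtrot, foxtrot, delta, india, delta, india, delta]
i=0: L=foxtrot R=foxtrot -> agree -> foxtrot
i=1: L=foxtrot R=foxtrot -> agree -> foxtrot
i=2: L=delta R=delta -> agree -> delta
i=3: L=delta=BASE, R=india -> take RIGHT -> india
i=4: L=bravo=BASE, R=delta -> take RIGHT -> delta
i=5: L=india R=india -> agree -> india
i=6: L=delta R=delta -> agree -> delta
Conflict count: 0

Answer: 0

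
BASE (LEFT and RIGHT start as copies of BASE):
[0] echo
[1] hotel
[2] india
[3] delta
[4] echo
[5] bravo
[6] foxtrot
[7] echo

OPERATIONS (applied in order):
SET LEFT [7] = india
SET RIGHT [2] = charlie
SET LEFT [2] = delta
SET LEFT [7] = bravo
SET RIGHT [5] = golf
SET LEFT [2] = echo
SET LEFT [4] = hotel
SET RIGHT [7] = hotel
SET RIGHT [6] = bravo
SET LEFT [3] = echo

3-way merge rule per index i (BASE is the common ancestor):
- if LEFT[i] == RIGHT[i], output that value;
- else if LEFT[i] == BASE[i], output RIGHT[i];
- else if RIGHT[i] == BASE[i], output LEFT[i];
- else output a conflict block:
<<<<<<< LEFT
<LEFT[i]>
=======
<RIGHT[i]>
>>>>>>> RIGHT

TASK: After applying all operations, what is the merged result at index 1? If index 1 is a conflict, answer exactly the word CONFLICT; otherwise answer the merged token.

Answer: hotel

Derivation:
Final LEFT:  [echo, hotel, echo, echo, hotel, bravo, foxtrot, bravo]
Final RIGHT: [echo, hotel, charlie, delta, echo, golf, bravo, hotel]
i=0: L=echo R=echo -> agree -> echo
i=1: L=hotel R=hotel -> agree -> hotel
i=2: BASE=india L=echo R=charlie all differ -> CONFLICT
i=3: L=echo, R=delta=BASE -> take LEFT -> echo
i=4: L=hotel, R=echo=BASE -> take LEFT -> hotel
i=5: L=bravo=BASE, R=golf -> take RIGHT -> golf
i=6: L=foxtrot=BASE, R=bravo -> take RIGHT -> bravo
i=7: BASE=echo L=bravo R=hotel all differ -> CONFLICT
Index 1 -> hotel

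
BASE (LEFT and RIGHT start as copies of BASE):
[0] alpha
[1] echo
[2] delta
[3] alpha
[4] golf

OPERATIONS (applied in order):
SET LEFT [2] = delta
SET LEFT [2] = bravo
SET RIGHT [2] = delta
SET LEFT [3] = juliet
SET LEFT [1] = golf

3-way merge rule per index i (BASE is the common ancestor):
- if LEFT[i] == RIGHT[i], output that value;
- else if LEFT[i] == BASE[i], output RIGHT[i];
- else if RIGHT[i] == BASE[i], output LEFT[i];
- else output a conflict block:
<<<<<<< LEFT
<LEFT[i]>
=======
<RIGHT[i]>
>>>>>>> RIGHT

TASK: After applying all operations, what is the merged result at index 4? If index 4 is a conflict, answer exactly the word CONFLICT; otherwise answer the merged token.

Answer: golf

Derivation:
Final LEFT:  [alpha, golf, bravo, juliet, golf]
Final RIGHT: [alpha, echo, delta, alpha, golf]
i=0: L=alpha R=alpha -> agree -> alpha
i=1: L=golf, R=echo=BASE -> take LEFT -> golf
i=2: L=bravo, R=delta=BASE -> take LEFT -> bravo
i=3: L=juliet, R=alpha=BASE -> take LEFT -> juliet
i=4: L=golf R=golf -> agree -> golf
Index 4 -> golf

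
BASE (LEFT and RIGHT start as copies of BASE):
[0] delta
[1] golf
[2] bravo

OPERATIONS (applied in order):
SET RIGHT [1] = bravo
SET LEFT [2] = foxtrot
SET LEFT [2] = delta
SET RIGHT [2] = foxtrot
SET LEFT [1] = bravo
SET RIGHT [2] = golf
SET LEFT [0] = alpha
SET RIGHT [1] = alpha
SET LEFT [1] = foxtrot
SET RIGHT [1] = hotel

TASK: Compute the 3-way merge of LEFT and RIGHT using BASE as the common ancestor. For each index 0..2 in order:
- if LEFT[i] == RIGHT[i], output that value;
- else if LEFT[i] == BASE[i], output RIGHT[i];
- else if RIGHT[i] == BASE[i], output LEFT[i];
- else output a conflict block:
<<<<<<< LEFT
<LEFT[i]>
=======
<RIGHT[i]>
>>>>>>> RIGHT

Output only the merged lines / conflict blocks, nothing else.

Answer: alpha
<<<<<<< LEFT
foxtrot
=======
hotel
>>>>>>> RIGHT
<<<<<<< LEFT
delta
=======
golf
>>>>>>> RIGHT

Derivation:
Final LEFT:  [alpha, foxtrot, delta]
Final RIGHT: [delta, hotel, golf]
i=0: L=alpha, R=delta=BASE -> take LEFT -> alpha
i=1: BASE=golf L=foxtrot R=hotel all differ -> CONFLICT
i=2: BASE=bravo L=delta R=golf all differ -> CONFLICT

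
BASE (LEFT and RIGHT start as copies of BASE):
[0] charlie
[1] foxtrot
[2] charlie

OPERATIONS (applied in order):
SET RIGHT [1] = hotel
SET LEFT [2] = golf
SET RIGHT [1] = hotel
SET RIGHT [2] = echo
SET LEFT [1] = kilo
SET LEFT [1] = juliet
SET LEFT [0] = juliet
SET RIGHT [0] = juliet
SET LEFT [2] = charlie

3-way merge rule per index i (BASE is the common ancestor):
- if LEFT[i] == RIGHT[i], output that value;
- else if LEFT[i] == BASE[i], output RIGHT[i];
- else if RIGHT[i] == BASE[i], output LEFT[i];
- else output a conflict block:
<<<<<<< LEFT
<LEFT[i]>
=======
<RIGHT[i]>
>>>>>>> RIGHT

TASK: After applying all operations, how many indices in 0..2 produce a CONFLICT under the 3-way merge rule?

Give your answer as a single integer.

Final LEFT:  [juliet, juliet, charlie]
Final RIGHT: [juliet, hotel, echo]
i=0: L=juliet R=juliet -> agree -> juliet
i=1: BASE=foxtrot L=juliet R=hotel all differ -> CONFLICT
i=2: L=charlie=BASE, R=echo -> take RIGHT -> echo
Conflict count: 1

Answer: 1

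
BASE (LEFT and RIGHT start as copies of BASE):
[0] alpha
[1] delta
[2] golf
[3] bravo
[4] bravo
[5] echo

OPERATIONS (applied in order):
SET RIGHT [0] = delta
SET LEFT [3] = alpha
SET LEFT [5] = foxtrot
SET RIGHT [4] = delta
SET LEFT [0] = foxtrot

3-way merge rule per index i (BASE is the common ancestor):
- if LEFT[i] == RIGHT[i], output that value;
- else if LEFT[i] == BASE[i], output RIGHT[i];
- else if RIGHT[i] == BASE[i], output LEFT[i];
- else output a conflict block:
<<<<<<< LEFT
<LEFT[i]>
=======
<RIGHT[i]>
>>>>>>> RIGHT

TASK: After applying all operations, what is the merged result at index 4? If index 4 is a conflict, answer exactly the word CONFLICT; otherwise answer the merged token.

Final LEFT:  [foxtrot, delta, golf, alpha, bravo, foxtrot]
Final RIGHT: [delta, delta, golf, bravo, delta, echo]
i=0: BASE=alpha L=foxtrot R=delta all differ -> CONFLICT
i=1: L=delta R=delta -> agree -> delta
i=2: L=golf R=golf -> agree -> golf
i=3: L=alpha, R=bravo=BASE -> take LEFT -> alpha
i=4: L=bravo=BASE, R=delta -> take RIGHT -> delta
i=5: L=foxtrot, R=echo=BASE -> take LEFT -> foxtrot
Index 4 -> delta

Answer: delta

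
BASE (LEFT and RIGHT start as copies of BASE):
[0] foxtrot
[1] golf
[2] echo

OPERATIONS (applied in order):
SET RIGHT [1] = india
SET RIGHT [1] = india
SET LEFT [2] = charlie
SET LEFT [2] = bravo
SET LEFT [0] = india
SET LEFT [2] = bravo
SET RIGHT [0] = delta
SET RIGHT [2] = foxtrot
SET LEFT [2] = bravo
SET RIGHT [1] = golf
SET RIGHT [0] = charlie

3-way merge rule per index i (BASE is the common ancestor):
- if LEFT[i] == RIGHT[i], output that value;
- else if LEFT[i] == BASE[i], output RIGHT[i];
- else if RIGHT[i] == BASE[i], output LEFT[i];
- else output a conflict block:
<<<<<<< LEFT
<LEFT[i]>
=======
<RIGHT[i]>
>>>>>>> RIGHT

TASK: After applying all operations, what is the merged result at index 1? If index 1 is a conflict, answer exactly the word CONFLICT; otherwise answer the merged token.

Answer: golf

Derivation:
Final LEFT:  [india, golf, bravo]
Final RIGHT: [charlie, golf, foxtrot]
i=0: BASE=foxtrot L=india R=charlie all differ -> CONFLICT
i=1: L=golf R=golf -> agree -> golf
i=2: BASE=echo L=bravo R=foxtrot all differ -> CONFLICT
Index 1 -> golf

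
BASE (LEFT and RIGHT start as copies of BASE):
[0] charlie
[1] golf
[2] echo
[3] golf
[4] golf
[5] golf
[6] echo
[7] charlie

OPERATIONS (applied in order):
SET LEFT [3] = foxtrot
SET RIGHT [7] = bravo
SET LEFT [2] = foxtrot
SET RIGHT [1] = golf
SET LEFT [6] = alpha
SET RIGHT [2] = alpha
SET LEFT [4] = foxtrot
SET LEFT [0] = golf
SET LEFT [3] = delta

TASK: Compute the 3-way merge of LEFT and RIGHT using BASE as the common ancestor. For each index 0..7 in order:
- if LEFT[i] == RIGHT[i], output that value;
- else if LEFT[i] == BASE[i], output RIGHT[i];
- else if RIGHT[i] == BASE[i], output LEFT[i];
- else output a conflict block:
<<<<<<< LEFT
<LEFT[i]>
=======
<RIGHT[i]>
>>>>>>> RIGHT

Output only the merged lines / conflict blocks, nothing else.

Final LEFT:  [golf, golf, foxtrot, delta, foxtrot, golf, alpha, charlie]
Final RIGHT: [charlie, golf, alpha, golf, golf, golf, echo, bravo]
i=0: L=golf, R=charlie=BASE -> take LEFT -> golf
i=1: L=golf R=golf -> agree -> golf
i=2: BASE=echo L=foxtrot R=alpha all differ -> CONFLICT
i=3: L=delta, R=golf=BASE -> take LEFT -> delta
i=4: L=foxtrot, R=golf=BASE -> take LEFT -> foxtrot
i=5: L=golf R=golf -> agree -> golf
i=6: L=alpha, R=echo=BASE -> take LEFT -> alpha
i=7: L=charlie=BASE, R=bravo -> take RIGHT -> bravo

Answer: golf
golf
<<<<<<< LEFT
foxtrot
=======
alpha
>>>>>>> RIGHT
delta
foxtrot
golf
alpha
bravo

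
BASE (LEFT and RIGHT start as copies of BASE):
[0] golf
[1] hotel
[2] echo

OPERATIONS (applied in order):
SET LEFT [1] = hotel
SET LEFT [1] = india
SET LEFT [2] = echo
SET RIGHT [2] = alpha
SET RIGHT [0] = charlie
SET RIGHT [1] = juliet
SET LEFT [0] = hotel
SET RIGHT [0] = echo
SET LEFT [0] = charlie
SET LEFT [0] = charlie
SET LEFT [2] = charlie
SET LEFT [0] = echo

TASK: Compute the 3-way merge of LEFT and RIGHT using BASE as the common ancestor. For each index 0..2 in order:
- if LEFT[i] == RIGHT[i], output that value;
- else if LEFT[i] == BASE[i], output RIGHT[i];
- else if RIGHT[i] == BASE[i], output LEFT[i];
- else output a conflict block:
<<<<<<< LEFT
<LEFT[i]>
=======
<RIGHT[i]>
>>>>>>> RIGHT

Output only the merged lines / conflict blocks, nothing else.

Answer: echo
<<<<<<< LEFT
india
=======
juliet
>>>>>>> RIGHT
<<<<<<< LEFT
charlie
=======
alpha
>>>>>>> RIGHT

Derivation:
Final LEFT:  [echo, india, charlie]
Final RIGHT: [echo, juliet, alpha]
i=0: L=echo R=echo -> agree -> echo
i=1: BASE=hotel L=india R=juliet all differ -> CONFLICT
i=2: BASE=echo L=charlie R=alpha all differ -> CONFLICT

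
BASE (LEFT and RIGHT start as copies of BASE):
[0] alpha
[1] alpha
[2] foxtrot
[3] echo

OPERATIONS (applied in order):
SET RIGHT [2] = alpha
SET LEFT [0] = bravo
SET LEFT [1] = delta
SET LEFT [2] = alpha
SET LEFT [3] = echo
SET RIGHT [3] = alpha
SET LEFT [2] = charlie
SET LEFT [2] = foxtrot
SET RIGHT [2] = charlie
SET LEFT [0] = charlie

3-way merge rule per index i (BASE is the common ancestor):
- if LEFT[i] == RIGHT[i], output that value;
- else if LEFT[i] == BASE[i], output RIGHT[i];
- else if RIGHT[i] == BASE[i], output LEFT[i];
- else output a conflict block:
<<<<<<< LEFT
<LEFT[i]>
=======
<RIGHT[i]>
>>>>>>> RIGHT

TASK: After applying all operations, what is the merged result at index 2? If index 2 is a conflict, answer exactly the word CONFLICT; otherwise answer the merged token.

Final LEFT:  [charlie, delta, foxtrot, echo]
Final RIGHT: [alpha, alpha, charlie, alpha]
i=0: L=charlie, R=alpha=BASE -> take LEFT -> charlie
i=1: L=delta, R=alpha=BASE -> take LEFT -> delta
i=2: L=foxtrot=BASE, R=charlie -> take RIGHT -> charlie
i=3: L=echo=BASE, R=alpha -> take RIGHT -> alpha
Index 2 -> charlie

Answer: charlie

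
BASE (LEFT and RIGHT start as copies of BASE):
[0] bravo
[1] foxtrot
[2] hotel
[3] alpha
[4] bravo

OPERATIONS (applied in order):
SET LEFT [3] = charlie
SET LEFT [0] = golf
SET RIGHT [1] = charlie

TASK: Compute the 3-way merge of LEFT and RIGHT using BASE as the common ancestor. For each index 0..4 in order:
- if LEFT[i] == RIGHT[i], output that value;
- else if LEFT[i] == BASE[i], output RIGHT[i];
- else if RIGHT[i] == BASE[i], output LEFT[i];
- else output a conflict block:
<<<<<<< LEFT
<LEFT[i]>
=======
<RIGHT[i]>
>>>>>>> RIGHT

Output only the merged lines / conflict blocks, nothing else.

Final LEFT:  [golf, foxtrot, hotel, charlie, bravo]
Final RIGHT: [bravo, charlie, hotel, alpha, bravo]
i=0: L=golf, R=bravo=BASE -> take LEFT -> golf
i=1: L=foxtrot=BASE, R=charlie -> take RIGHT -> charlie
i=2: L=hotel R=hotel -> agree -> hotel
i=3: L=charlie, R=alpha=BASE -> take LEFT -> charlie
i=4: L=bravo R=bravo -> agree -> bravo

Answer: golf
charlie
hotel
charlie
bravo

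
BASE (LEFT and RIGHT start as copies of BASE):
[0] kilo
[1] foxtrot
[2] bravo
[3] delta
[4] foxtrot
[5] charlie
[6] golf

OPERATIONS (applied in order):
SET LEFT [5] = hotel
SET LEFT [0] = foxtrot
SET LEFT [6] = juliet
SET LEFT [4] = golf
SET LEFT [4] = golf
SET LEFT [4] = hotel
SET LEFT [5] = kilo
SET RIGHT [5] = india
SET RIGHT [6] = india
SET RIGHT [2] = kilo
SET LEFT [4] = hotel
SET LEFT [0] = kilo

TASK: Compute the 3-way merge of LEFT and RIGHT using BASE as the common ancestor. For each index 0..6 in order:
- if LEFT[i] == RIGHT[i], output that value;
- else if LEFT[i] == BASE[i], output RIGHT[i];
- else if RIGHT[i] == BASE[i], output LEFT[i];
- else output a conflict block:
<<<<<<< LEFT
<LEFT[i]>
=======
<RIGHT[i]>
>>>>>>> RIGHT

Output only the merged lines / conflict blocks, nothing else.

Answer: kilo
foxtrot
kilo
delta
hotel
<<<<<<< LEFT
kilo
=======
india
>>>>>>> RIGHT
<<<<<<< LEFT
juliet
=======
india
>>>>>>> RIGHT

Derivation:
Final LEFT:  [kilo, foxtrot, bravo, delta, hotel, kilo, juliet]
Final RIGHT: [kilo, foxtrot, kilo, delta, foxtrot, india, india]
i=0: L=kilo R=kilo -> agree -> kilo
i=1: L=foxtrot R=foxtrot -> agree -> foxtrot
i=2: L=bravo=BASE, R=kilo -> take RIGHT -> kilo
i=3: L=delta R=delta -> agree -> delta
i=4: L=hotel, R=foxtrot=BASE -> take LEFT -> hotel
i=5: BASE=charlie L=kilo R=india all differ -> CONFLICT
i=6: BASE=golf L=juliet R=india all differ -> CONFLICT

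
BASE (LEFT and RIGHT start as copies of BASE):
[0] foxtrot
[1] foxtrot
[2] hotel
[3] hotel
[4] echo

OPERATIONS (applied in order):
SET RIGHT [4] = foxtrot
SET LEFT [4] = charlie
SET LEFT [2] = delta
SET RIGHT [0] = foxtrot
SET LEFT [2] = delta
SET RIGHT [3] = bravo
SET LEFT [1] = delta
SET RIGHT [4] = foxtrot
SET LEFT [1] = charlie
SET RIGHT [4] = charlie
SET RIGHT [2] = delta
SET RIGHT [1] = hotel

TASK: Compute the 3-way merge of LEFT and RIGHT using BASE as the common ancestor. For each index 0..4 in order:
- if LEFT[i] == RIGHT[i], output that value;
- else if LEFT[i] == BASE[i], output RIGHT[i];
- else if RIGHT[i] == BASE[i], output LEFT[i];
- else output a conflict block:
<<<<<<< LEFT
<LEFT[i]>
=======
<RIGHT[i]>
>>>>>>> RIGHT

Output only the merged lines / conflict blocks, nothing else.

Answer: foxtrot
<<<<<<< LEFT
charlie
=======
hotel
>>>>>>> RIGHT
delta
bravo
charlie

Derivation:
Final LEFT:  [foxtrot, charlie, delta, hotel, charlie]
Final RIGHT: [foxtrot, hotel, delta, bravo, charlie]
i=0: L=foxtrot R=foxtrot -> agree -> foxtrot
i=1: BASE=foxtrot L=charlie R=hotel all differ -> CONFLICT
i=2: L=delta R=delta -> agree -> delta
i=3: L=hotel=BASE, R=bravo -> take RIGHT -> bravo
i=4: L=charlie R=charlie -> agree -> charlie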